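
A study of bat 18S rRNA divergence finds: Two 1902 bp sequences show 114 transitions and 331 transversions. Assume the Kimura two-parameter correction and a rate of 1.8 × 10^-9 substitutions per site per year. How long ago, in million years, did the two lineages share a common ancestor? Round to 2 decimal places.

P = 114/1902 ≈ 0.059937 and Q = 331/1902 ≈ 0.174027.
Under the Kimura two-parameter model, d = −½ ln(1 − 2P − Q) − ¼ ln(1 − 2Q).
1 − 2P − Q = 0.706099, giving −½ ln(0.706099) = 0.174000.
1 − 2Q = 0.651946, giving −¼ ln(0.651946) = 0.106948.
d = 0.174000 + 0.106948 = 0.280948.
Under a molecular clock d = 2μt, so t = d/(2μ) = 0.280948 / (2 × 1.8 × 10^-9) = 78.04 million years.

78.04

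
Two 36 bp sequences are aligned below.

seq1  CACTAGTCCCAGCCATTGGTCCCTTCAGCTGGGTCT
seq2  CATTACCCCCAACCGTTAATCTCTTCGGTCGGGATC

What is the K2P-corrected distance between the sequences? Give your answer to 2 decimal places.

0.67

Of 36 sites, 12 differences are transitions and 2 are transversions, so P = 12/36 ≈ 0.333333 and Q = 2/36 ≈ 0.055556.
Under the Kimura two-parameter model, d = −½ ln(1 − 2P − Q) − ¼ ln(1 − 2Q).
1 − 2P − Q = 0.277778, giving −½ ln(0.277778) = 0.640467.
1 − 2Q = 0.888888, giving −¼ ln(0.888888) = 0.029446.
d = 0.640467 + 0.029446 = 0.669913.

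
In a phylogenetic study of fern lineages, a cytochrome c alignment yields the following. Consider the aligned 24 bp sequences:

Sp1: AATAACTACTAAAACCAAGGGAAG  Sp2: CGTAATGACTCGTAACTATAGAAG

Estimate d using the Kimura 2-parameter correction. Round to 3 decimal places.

Of 24 sites, 4 differences are transitions and 7 are transversions, so P = 4/24 ≈ 0.166667 and Q = 7/24 ≈ 0.291667.
Under the Kimura two-parameter model, d = −½ ln(1 − 2P − Q) − ¼ ln(1 − 2Q).
1 − 2P − Q = 0.374999, giving −½ ln(0.374999) = 0.490416.
1 − 2Q = 0.416666, giving −¼ ln(0.416666) = 0.218868.
d = 0.490416 + 0.218868 = 0.709284.

0.709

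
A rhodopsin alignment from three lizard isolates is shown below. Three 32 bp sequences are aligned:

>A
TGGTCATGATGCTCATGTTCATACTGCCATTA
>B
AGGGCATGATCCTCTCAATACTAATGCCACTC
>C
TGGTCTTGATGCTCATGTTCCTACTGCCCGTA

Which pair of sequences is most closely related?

A–B: 12/32 differ, p = 0.375, d = 0.520.
A–C: 4/32 differ, p = 0.125, d = 0.137.
B–C: 13/32 differ, p = 0.406, d = 0.585.
The smallest distance is between A and C.

A and C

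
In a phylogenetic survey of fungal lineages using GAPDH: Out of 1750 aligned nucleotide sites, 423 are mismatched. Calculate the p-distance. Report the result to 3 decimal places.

p = 423/1750 = 0.241714… ≈ 0.242 (to 3 d.p.).

0.242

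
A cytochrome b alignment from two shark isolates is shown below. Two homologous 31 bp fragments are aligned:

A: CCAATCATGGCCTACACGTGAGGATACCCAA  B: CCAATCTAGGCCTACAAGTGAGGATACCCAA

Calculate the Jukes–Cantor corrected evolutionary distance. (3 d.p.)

0.104

The sequences differ at 3 of 31 sites (7, 8, 17), so p = 3/31 ≈ 0.096774.
d = −(3/4) ln(1 − 4p/3) = −0.75 ln(1 − 0.129032) = −0.75 ln(0.870968)
  = −0.75 × (-0.138150) = 0.103613 substitutions/site.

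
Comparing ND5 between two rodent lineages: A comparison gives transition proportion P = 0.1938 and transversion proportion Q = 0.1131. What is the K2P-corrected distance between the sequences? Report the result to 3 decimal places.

0.411

Under the Kimura two-parameter model, d = −½ ln(1 − 2P − Q) − ¼ ln(1 − 2Q).
1 − 2P − Q = 0.4993, giving −½ ln(0.4993) = 0.347274.
1 − 2Q = 0.7738, giving −¼ ln(0.7738) = 0.064110.
d = 0.347274 + 0.064110 = 0.411384.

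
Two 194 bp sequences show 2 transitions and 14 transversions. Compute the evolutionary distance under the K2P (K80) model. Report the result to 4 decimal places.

P = 2/194 ≈ 0.010309 and Q = 14/194 ≈ 0.072165.
Under the Kimura two-parameter model, d = −½ ln(1 − 2P − Q) − ¼ ln(1 − 2Q).
1 − 2P − Q = 0.907217, giving −½ ln(0.907217) = 0.048687.
1 − 2Q = 0.85567, giving −¼ ln(0.85567) = 0.038968.
d = 0.048687 + 0.038968 = 0.087655.

0.0877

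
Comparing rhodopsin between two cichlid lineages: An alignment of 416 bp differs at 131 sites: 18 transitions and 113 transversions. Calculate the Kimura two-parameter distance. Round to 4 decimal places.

0.4176

P = 18/416 ≈ 0.043269 and Q = 113/416 ≈ 0.271635.
Under the Kimura two-parameter model, d = −½ ln(1 − 2P − Q) − ¼ ln(1 − 2Q).
1 − 2P − Q = 0.641827, giving −½ ln(0.641827) = 0.221718.
1 − 2Q = 0.45673, giving −¼ ln(0.45673) = 0.195916.
d = 0.221718 + 0.195916 = 0.417634.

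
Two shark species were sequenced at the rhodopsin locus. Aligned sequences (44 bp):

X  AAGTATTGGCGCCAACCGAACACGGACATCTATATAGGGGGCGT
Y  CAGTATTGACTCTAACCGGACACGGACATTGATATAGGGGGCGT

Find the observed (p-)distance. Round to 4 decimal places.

The sequences differ at 7 of 44 positions (sites 1, 9, 11, 13, 19, 30, 31).
p = 7/44 = 0.159090… ≈ 0.1591 (to 4 d.p.).

0.1591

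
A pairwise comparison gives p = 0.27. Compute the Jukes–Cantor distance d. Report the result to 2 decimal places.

d = −(3/4) ln(1 − 4p/3) = −0.75 ln(1 − 0.36) = −0.75 ln(0.64)
  = −0.75 × (-0.446287) = 0.334715 substitutions/site.

0.33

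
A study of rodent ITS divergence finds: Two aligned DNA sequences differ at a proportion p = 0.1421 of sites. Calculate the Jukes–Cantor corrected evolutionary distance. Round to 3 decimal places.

0.158

d = −(3/4) ln(1 − 4p/3) = −0.75 ln(1 − 0.189467) = −0.75 ln(0.810533)
  = −0.75 × (-0.210063) = 0.157547 substitutions/site.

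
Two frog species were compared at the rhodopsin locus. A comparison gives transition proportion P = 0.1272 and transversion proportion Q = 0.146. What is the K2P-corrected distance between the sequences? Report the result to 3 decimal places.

Under the Kimura two-parameter model, d = −½ ln(1 − 2P − Q) − ¼ ln(1 − 2Q).
1 − 2P − Q = 0.5996, giving −½ ln(0.5996) = 0.255746.
1 − 2Q = 0.708, giving −¼ ln(0.708) = 0.086328.
d = 0.255746 + 0.086328 = 0.342074.

0.342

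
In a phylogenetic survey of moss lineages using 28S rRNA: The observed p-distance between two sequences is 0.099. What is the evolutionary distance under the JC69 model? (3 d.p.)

d = −(3/4) ln(1 − 4p/3) = −0.75 ln(1 − 0.132) = −0.75 ln(0.868)
  = −0.75 × (-0.141564) = 0.106173 substitutions/site.

0.106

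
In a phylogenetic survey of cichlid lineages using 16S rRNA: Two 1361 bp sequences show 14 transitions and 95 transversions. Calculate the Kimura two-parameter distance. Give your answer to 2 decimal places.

P = 14/1361 ≈ 0.010287 and Q = 95/1361 ≈ 0.069802.
Under the Kimura two-parameter model, d = −½ ln(1 − 2P − Q) − ¼ ln(1 − 2Q).
1 − 2P − Q = 0.909624, giving −½ ln(0.909624) = 0.047362.
1 − 2Q = 0.860396, giving −¼ ln(0.860396) = 0.037591.
d = 0.047362 + 0.037591 = 0.084953.

0.08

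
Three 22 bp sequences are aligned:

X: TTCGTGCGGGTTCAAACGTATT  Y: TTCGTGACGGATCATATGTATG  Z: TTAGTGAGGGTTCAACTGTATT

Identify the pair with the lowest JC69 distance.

X and Z

X–Y: 6/22 differ, p = 0.273, d = 0.339.
X–Z: 4/22 differ, p = 0.182, d = 0.208.
Y–Z: 6/22 differ, p = 0.273, d = 0.339.
The smallest distance is between X and Z.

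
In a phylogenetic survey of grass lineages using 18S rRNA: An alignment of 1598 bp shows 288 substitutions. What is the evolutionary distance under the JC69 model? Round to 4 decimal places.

p = 288/1598 ≈ 0.180225.
d = −(3/4) ln(1 − 4p/3) = −0.75 ln(1 − 0.2403) = −0.75 ln(0.7597)
  = −0.75 × (-0.274832) = 0.206124 substitutions/site.

0.2061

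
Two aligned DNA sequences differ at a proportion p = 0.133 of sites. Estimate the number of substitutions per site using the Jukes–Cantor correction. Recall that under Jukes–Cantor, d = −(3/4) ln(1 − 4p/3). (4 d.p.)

d = −(3/4) ln(1 − 4p/3) = −0.75 ln(1 − 0.177333) = −0.75 ln(0.822667)
  = −0.75 × (-0.195204) = 0.146403 substitutions/site.

0.1464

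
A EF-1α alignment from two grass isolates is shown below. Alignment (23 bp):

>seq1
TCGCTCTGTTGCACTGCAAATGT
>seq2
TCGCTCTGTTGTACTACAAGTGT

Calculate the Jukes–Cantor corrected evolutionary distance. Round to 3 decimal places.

The sequences differ at 3 of 23 sites (12, 16, 20), so p = 3/23 ≈ 0.130435.
d = −(3/4) ln(1 − 4p/3) = −0.75 ln(1 − 0.173913) = −0.75 ln(0.826087)
  = −0.75 × (-0.191055) = 0.143291 substitutions/site.

0.143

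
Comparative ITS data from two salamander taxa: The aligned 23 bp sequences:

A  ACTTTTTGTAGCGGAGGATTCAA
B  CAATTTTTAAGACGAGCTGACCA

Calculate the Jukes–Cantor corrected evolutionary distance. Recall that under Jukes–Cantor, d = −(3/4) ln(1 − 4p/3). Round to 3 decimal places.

0.892

The sequences differ at 12 of 23 sites, so p = 12/23 ≈ 0.521739.
d = −(3/4) ln(1 − 4p/3) = −0.75 ln(1 − 0.695652) = −0.75 ln(0.304348)
  = −0.75 × (-1.189583) = 0.892187 substitutions/site.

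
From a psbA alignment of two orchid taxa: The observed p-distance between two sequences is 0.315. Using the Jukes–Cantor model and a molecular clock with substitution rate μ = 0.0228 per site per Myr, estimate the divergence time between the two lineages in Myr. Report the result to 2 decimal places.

8.96

d = −(3/4) ln(1 − 4p/3) = −0.75 ln(1 − 0.42) = −0.75 ln(0.58)
  = −0.75 × (-0.544727) = 0.408545 substitutions/site.
Under a molecular clock d = 2μt, so t = d/(2μ) = 0.408545 / (2 × 0.0228) = 8.96 Myr.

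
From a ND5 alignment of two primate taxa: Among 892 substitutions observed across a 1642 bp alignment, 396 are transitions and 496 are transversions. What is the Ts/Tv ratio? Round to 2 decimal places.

R = 396/496 = 0.798387… ≈ 0.80 (to 2 d.p.).

0.80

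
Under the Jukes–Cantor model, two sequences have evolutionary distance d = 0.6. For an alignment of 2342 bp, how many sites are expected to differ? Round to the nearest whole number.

967

Invert JC69: p = (3/4)(1 − e^(−4d/3)) = 0.75 × (1 − e^(-0.8)) = 0.75 × (1 − 0.449329) = 0.413003.
Expected differing sites = pL ≈ 0.413003 × 2342 = 967.253026 ≈ 967.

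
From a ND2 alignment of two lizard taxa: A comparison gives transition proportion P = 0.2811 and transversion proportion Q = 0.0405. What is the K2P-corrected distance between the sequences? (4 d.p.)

Under the Kimura two-parameter model, d = −½ ln(1 − 2P − Q) − ¼ ln(1 − 2Q).
1 − 2P − Q = 0.3973, giving −½ ln(0.3973) = 0.461532.
1 − 2Q = 0.919, giving −¼ ln(0.919) = 0.021117.
d = 0.461532 + 0.021117 = 0.482649.

0.4826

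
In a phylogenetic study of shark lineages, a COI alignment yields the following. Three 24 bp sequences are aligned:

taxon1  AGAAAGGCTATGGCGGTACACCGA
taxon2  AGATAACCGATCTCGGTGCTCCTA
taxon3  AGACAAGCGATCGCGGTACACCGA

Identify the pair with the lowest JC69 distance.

taxon1–taxon2: 9/24 differ, p = 0.375, d = 0.520.
taxon1–taxon3: 4/24 differ, p = 0.167, d = 0.188.
taxon2–taxon3: 6/24 differ, p = 0.250, d = 0.304.
The smallest distance is between taxon1 and taxon3.

taxon1 and taxon3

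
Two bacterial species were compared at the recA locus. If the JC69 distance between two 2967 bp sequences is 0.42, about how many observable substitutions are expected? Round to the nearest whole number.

Invert JC69: p = (3/4)(1 − e^(−4d/3)) = 0.75 × (1 − e^(-0.56)) = 0.75 × (1 − 0.571209) = 0.321593.
Expected differing sites = pL ≈ 0.321593 × 2967 = 954.166431 ≈ 954.

954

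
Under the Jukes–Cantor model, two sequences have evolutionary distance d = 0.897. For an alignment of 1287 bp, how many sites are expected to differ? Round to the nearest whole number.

673

Invert JC69: p = (3/4)(1 − e^(−4d/3)) = 0.75 × (1 − e^(-1.196)) = 0.75 × (1 − 0.302401) = 0.523199.
Expected differing sites = pL ≈ 0.523199 × 1287 = 673.357113 ≈ 673.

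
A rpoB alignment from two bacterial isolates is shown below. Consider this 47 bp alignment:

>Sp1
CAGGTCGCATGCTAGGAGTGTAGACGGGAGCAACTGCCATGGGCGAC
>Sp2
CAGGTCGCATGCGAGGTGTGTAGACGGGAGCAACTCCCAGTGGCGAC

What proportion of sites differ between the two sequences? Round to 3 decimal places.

The sequences differ at 5 of 47 positions (sites 13, 17, 36, 40, 41).
p = 5/47 = 0.106382… ≈ 0.106 (to 3 d.p.).

0.106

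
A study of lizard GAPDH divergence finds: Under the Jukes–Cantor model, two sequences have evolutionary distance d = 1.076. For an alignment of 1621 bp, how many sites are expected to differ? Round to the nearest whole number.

926

Invert JC69: p = (3/4)(1 − e^(−4d/3)) = 0.75 × (1 − e^(-1.434667)) = 0.75 × (1 − 0.238195) = 0.571354.
Expected differing sites = pL ≈ 0.571354 × 1621 = 926.164834 ≈ 926.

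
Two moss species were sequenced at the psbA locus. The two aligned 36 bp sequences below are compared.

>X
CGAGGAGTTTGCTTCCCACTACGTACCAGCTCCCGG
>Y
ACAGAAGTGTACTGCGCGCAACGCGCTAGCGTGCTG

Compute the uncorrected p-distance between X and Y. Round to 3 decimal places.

The sequences differ at 16 of 36 positions.
p = 16/36 = 0.444444… ≈ 0.444 (to 3 d.p.).

0.444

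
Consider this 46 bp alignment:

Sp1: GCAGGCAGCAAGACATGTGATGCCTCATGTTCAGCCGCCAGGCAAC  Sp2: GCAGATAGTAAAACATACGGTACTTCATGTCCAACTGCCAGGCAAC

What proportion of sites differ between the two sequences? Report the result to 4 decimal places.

The sequences differ at 12 of 46 positions.
p = 12/46 = 0.260869… ≈ 0.2609 (to 4 d.p.).

0.2609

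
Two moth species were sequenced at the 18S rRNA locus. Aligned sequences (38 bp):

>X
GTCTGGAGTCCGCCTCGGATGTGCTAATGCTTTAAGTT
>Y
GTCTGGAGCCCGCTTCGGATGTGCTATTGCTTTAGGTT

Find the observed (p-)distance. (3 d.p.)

0.105

The sequences differ at 4 of 38 positions (sites 9, 14, 27, 35).
p = 4/38 = 0.105263… ≈ 0.105 (to 3 d.p.).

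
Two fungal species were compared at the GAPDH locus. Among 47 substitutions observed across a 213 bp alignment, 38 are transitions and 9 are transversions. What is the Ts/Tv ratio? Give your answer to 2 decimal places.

R = 38/9 = 4.222222… ≈ 4.22 (to 2 d.p.).

4.22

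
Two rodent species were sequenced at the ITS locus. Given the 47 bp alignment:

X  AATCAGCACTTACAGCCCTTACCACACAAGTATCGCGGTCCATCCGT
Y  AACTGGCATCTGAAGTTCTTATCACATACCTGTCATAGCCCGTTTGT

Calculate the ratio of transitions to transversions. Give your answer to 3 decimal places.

6.000

Transitions are A↔G and C↔T; transversions are all other mismatches.
Transitions: 18. Transversions: 3.
R = 18/3 = 6.000.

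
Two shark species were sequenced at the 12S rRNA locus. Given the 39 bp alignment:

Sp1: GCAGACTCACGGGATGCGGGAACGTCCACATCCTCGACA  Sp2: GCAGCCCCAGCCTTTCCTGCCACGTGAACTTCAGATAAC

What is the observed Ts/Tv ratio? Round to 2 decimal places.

0.05

Transitions are A↔G and C↔T; transversions are all other mismatches.
Transitions: 1. Transversions: 19.
R = 1/19 = 0.052631… ≈ 0.05 (to 2 d.p.).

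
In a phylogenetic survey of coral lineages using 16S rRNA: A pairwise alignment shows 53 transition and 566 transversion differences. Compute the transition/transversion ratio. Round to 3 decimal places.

0.094

R = 53/566 = 0.093639… ≈ 0.094 (to 3 d.p.).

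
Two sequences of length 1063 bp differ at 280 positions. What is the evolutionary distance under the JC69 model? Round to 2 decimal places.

p = 280/1063 ≈ 0.263405.
d = −(3/4) ln(1 − 4p/3) = −0.75 ln(1 − 0.351207) = −0.75 ln(0.648793)
  = −0.75 × (-0.432642) = 0.324482 substitutions/site.

0.32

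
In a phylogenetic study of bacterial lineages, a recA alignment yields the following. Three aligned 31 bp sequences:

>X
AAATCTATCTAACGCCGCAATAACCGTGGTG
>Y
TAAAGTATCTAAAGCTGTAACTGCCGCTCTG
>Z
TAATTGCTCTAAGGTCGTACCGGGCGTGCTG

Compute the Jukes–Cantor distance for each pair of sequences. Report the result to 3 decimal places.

d(X,Y) = 0.544, d(X,Z) = 0.614, d(Y,Z) = 0.544

X–Y: 12/31 sites differ → p ≈ 0.387097, d = −0.75 ln(1 − 0.516129) = 0.544453 ≈ 0.544.
X–Z: 13/31 sites differ → p ≈ 0.419355, d = −0.75 ln(1 − 0.55914) = 0.614271 ≈ 0.614.
Y–Z: 12/31 sites differ → p ≈ 0.387097, d = −0.75 ln(1 − 0.516129) = 0.544453 ≈ 0.544.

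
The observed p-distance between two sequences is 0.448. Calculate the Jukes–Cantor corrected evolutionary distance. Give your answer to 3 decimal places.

d = −(3/4) ln(1 − 4p/3) = −0.75 ln(1 − 0.597333) = −0.75 ln(0.402667)
  = −0.75 × (-0.909645) = 0.682234 substitutions/site.

0.682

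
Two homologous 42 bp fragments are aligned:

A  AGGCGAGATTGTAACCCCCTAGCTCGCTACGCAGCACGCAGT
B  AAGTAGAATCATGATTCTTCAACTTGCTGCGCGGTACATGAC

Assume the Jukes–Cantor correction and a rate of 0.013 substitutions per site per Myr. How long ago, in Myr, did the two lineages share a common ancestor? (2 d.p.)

37.79

The sequences differ at 23 of 42 sites, so p = 23/42 ≈ 0.547619.
d = −(3/4) ln(1 − 4p/3) = −0.75 ln(1 − 0.730159) = −0.75 ln(0.269841)
  = −0.75 × (-1.309922) = 0.982442 substitutions/site.
Under a molecular clock d = 2μt, so t = d/(2μ) = 0.982442 / (2 × 0.013) = 37.79 Myr.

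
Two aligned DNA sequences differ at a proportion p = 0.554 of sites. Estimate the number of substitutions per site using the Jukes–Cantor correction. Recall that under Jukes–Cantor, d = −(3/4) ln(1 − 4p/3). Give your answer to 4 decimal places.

1.0065

d = −(3/4) ln(1 − 4p/3) = −0.75 ln(1 − 0.738667) = −0.75 ln(0.261333)
  = −0.75 × (-1.341960) = 1.006470 substitutions/site.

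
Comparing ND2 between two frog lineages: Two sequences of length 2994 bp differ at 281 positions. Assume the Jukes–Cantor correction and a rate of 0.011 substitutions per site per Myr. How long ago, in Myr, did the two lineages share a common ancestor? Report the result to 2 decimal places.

4.56

p = 281/2994 ≈ 0.093854.
d = −(3/4) ln(1 − 4p/3) = −0.75 ln(1 − 0.125139) = −0.75 ln(0.874861)
  = −0.75 × (-0.133690) = 0.100268 substitutions/site.
Under a molecular clock d = 2μt, so t = d/(2μ) = 0.100268 / (2 × 0.011) = 4.56 Myr.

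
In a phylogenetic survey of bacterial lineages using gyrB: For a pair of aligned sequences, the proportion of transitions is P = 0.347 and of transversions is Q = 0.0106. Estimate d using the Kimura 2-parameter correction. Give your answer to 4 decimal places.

Under the Kimura two-parameter model, d = −½ ln(1 − 2P − Q) − ¼ ln(1 − 2Q).
1 − 2P − Q = 0.2954, giving −½ ln(0.2954) = 0.609712.
1 − 2Q = 0.9788, giving −¼ ln(0.9788) = 0.005357.
d = 0.609712 + 0.005357 = 0.615069.

0.6151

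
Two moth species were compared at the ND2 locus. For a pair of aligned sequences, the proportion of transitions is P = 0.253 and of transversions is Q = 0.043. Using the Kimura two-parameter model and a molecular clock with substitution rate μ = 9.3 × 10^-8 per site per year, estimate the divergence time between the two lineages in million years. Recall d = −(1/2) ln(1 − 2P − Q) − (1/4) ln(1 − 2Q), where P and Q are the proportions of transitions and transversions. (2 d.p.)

2.26

Under the Kimura two-parameter model, d = −½ ln(1 − 2P − Q) − ¼ ln(1 − 2Q).
1 − 2P − Q = 0.451, giving −½ ln(0.451) = 0.398144.
1 − 2Q = 0.914, giving −¼ ln(0.914) = 0.022481.
d = 0.398144 + 0.022481 = 0.420625.
Under a molecular clock d = 2μt, so t = d/(2μ) = 0.420625 / (2 × 9.3 × 10^-8) = 2.26 million years.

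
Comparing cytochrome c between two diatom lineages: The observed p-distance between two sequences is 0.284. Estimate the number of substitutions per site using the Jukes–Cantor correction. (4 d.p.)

d = −(3/4) ln(1 − 4p/3) = −0.75 ln(1 − 0.378667) = −0.75 ln(0.621333)
  = −0.75 × (-0.475888) = 0.356916 substitutions/site.

0.3569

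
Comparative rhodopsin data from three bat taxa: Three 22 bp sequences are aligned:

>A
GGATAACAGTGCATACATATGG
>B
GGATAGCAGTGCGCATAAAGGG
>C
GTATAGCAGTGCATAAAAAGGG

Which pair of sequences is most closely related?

B and C

A–B: 6/22 differ, p = 0.273, d = 0.339.
A–C: 5/22 differ, p = 0.227, d = 0.271.
B–C: 4/22 differ, p = 0.182, d = 0.208.
The smallest distance is between B and C.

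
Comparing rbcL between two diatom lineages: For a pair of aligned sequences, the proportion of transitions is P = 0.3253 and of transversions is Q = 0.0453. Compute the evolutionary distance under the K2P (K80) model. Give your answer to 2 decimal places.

Under the Kimura two-parameter model, d = −½ ln(1 − 2P − Q) − ¼ ln(1 − 2Q).
1 − 2P − Q = 0.3041, giving −½ ln(0.3041) = 0.595199.
1 − 2Q = 0.9094, giving −¼ ln(0.9094) = 0.023743.
d = 0.595199 + 0.023743 = 0.618942.

0.62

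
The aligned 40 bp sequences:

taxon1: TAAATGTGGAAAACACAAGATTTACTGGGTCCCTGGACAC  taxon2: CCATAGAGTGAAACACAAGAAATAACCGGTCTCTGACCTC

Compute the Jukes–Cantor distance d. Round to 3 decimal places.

0.572

The sequences differ at 16 of 40 sites, so p = 16/40 = 0.4.
d = −(3/4) ln(1 − 4p/3) = −0.75 ln(1 − 0.533333) = −0.75 ln(0.466667)
  = −0.75 × (-0.762139) = 0.571604 substitutions/site.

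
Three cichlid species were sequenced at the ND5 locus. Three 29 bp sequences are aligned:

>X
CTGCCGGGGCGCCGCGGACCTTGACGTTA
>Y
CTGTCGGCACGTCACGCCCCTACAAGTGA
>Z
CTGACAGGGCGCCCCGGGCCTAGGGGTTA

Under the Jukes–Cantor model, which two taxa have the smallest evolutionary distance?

X and Z

X–Y: 11/29 differ, p = 0.379, d = 0.529.
X–Z: 7/29 differ, p = 0.241, d = 0.291.
Y–Z: 12/29 differ, p = 0.414, d = 0.602.
The smallest distance is between X and Z.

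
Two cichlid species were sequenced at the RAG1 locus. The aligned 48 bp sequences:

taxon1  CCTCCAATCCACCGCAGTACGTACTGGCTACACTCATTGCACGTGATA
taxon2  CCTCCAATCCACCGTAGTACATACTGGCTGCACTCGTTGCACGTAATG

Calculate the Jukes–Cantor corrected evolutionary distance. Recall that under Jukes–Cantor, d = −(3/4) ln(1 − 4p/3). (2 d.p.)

The sequences differ at 6 of 48 sites (15, 21, 30, 36, 45, 48), so p = 6/48 = 0.125.
d = −(3/4) ln(1 − 4p/3) = −0.75 ln(1 − 0.166667) = −0.75 ln(0.833333)
  = −0.75 × (-0.182322) = 0.136742 substitutions/site.

0.14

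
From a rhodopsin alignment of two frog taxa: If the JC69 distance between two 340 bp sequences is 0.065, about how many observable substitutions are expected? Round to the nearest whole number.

21

Invert JC69: p = (3/4)(1 − e^(−4d/3)) = 0.75 × (1 − e^(-0.086667)) = 0.75 × (1 − 0.916982) = 0.062264.
Expected differing sites = pL ≈ 0.062264 × 340 = 21.16976 ≈ 21.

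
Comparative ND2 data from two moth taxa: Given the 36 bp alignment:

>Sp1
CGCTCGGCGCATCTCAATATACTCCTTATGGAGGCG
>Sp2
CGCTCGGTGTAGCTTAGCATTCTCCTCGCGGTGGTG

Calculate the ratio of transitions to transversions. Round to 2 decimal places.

3.00

Transitions are A↔G and C↔T; transversions are all other mismatches.
Transitions: 9. Transversions: 3.
R = 9/3 = 3.00.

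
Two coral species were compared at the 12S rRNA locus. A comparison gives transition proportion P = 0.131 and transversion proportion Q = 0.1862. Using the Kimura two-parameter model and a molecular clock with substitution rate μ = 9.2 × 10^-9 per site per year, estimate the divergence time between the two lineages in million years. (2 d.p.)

22.49

Under the Kimura two-parameter model, d = −½ ln(1 − 2P − Q) − ¼ ln(1 − 2Q).
1 − 2P − Q = 0.5518, giving −½ ln(0.5518) = 0.297285.
1 − 2Q = 0.6276, giving −¼ ln(0.6276) = 0.116463.
d = 0.297285 + 0.116463 = 0.413748.
Under a molecular clock d = 2μt, so t = d/(2μ) = 0.413748 / (2 × 9.2 × 10^-9) = 22.49 million years.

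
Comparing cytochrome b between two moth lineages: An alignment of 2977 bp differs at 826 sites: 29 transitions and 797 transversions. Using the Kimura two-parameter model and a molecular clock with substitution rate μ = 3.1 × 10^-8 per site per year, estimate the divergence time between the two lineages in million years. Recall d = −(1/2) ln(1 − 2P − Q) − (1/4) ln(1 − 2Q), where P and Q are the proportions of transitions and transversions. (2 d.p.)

5.82

P = 29/2977 ≈ 0.009741 and Q = 797/2977 ≈ 0.267719.
Under the Kimura two-parameter model, d = −½ ln(1 − 2P − Q) − ¼ ln(1 − 2Q).
1 − 2P − Q = 0.712799, giving −½ ln(0.712799) = 0.169278.
1 − 2Q = 0.464562, giving −¼ ln(0.464562) = 0.191665.
d = 0.169278 + 0.191665 = 0.360943.
Under a molecular clock d = 2μt, so t = d/(2μ) = 0.360943 / (2 × 3.1 × 10^-8) = 5.82 million years.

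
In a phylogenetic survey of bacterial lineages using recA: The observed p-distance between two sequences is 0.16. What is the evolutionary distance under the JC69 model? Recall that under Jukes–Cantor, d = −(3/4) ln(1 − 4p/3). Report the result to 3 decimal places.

d = −(3/4) ln(1 − 4p/3) = −0.75 ln(1 − 0.213333) = −0.75 ln(0.786667)
  = −0.75 × (-0.239950) = 0.179963 substitutions/site.

0.180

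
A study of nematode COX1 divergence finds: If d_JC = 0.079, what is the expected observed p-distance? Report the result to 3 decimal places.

p = (3/4)(1 − e^(−4d/3)) = 0.75 × (1 − e^(-0.105333)) = 0.75 × (1 − 0.900025) = 0.074981.

0.075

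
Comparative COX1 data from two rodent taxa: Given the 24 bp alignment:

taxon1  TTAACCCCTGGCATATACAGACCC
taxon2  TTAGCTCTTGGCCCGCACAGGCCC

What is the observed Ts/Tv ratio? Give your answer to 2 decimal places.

Transitions are A↔G and C↔T; transversions are all other mismatches.
Transitions: 7. Transversions: 1.
R = 7/1 = 7.00.

7.00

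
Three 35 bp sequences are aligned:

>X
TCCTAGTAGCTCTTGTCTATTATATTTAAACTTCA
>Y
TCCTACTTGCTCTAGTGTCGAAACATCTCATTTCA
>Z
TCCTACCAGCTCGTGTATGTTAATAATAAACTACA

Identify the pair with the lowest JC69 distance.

X–Y: 14/35 differ, p = 0.400, d = 0.572.
X–Z: 10/35 differ, p = 0.286, d = 0.360.
Y–Z: 15/35 differ, p = 0.429, d = 0.635.
The smallest distance is between X and Z.

X and Z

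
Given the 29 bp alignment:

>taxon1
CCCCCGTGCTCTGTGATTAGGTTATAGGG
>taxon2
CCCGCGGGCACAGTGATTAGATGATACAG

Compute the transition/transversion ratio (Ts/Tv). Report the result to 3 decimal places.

0.333

Transitions are A↔G and C↔T; transversions are all other mismatches.
Transitions: 2. Transversions: 6.
R = 2/6 = 0.333333… ≈ 0.333 (to 3 d.p.).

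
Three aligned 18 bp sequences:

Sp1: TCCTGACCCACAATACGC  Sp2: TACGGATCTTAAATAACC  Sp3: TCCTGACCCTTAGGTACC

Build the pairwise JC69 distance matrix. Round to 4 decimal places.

Sp1–Sp2: 8/18 sites differ → p ≈ 0.444444, d = −0.75 ln(1 − 0.592592) = 0.673455 ≈ 0.6735.
Sp1–Sp3: 7/18 sites differ → p ≈ 0.388889, d = −0.75 ln(1 − 0.518519) = 0.548166 ≈ 0.5482.
Sp2–Sp3: 8/18 sites differ → p ≈ 0.444444, d = −0.75 ln(1 − 0.592592) = 0.673455 ≈ 0.6735.

d(Sp1,Sp2) = 0.6735, d(Sp1,Sp3) = 0.5482, d(Sp2,Sp3) = 0.6735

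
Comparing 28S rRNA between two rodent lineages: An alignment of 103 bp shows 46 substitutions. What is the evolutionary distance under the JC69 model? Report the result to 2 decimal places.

p = 46/103 ≈ 0.446602.
d = −(3/4) ln(1 − 4p/3) = −0.75 ln(1 − 0.595469) = −0.75 ln(0.404531)
  = −0.75 × (-0.905027) = 0.678770 substitutions/site.

0.68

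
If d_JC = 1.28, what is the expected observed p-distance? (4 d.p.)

0.6139

p = (3/4)(1 − e^(−4d/3)) = 0.75 × (1 − e^(-1.706667)) = 0.75 × (1 − 0.181470) = 0.613898.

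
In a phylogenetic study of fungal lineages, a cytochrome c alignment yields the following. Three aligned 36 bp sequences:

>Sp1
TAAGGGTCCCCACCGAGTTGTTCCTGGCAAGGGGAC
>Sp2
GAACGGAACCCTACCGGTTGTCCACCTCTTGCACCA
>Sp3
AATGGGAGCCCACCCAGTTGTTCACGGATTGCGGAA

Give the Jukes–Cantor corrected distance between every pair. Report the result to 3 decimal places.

d(Sp1,Sp2) = 1.012, d(Sp1,Sp3) = 0.441, d(Sp2,Sp3) = 0.548

Sp1–Sp2: 20/36 sites differ → p ≈ 0.555556, d = −0.75 ln(1 − 0.740741) = 1.012446 ≈ 1.012.
Sp1–Sp3: 12/36 sites differ → p ≈ 0.333333, d = −0.75 ln(1 − 0.444444) = 0.440839 ≈ 0.441.
Sp2–Sp3: 14/36 sites differ → p ≈ 0.388889, d = −0.75 ln(1 − 0.518519) = 0.548166 ≈ 0.548.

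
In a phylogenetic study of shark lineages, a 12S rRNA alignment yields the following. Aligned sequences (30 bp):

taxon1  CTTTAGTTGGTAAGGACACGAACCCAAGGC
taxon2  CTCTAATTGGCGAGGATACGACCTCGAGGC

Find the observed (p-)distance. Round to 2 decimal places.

0.27

The sequences differ at 8 of 30 positions (sites 3, 6, 11, 12, 17, 22, 24, 26).
p = 8/30 = 0.266666… ≈ 0.27 (to 2 d.p.).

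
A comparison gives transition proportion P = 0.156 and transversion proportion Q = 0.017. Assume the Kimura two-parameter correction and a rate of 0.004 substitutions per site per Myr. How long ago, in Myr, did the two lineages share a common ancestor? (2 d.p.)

26.02

Under the Kimura two-parameter model, d = −½ ln(1 − 2P − Q) − ¼ ln(1 − 2Q).
1 − 2P − Q = 0.671, giving −½ ln(0.671) = 0.199493.
1 − 2Q = 0.966, giving −¼ ln(0.966) = 0.008648.
d = 0.199493 + 0.008648 = 0.208141.
Under a molecular clock d = 2μt, so t = d/(2μ) = 0.208141 / (2 × 0.004) = 26.02 Myr.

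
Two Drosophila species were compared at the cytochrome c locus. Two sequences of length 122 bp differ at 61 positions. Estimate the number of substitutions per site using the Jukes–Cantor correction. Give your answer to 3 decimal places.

0.824

p = 61/122 = 0.5.
d = −(3/4) ln(1 − 4p/3) = −0.75 ln(1 − 0.666667) = −0.75 ln(0.333333)
  = −0.75 × (-1.098613) = 0.823960 substitutions/site.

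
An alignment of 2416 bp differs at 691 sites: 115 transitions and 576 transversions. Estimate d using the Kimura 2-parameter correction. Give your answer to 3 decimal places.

P = 115/2416 ≈ 0.047599 and Q = 576/2416 ≈ 0.238411.
Under the Kimura two-parameter model, d = −½ ln(1 − 2P − Q) − ¼ ln(1 − 2Q).
1 − 2P − Q = 0.666391, giving −½ ln(0.666391) = 0.202939.
1 − 2Q = 0.523178, giving −¼ ln(0.523178) = 0.161958.
d = 0.202939 + 0.161958 = 0.364897.

0.365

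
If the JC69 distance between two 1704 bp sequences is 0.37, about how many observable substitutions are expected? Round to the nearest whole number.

Invert JC69: p = (3/4)(1 − e^(−4d/3)) = 0.75 × (1 − e^(-0.493333)) = 0.75 × (1 − 0.610588) = 0.292059.
Expected differing sites = pL ≈ 0.292059 × 1704 = 497.668536 ≈ 498.

498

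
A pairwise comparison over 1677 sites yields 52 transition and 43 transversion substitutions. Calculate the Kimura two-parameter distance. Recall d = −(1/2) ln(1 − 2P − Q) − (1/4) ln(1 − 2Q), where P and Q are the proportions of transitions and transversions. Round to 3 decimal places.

0.059

P = 52/1677 ≈ 0.031008 and Q = 43/1677 ≈ 0.025641.
Under the Kimura two-parameter model, d = −½ ln(1 − 2P − Q) − ¼ ln(1 − 2Q).
1 − 2P − Q = 0.912343, giving −½ ln(0.912343) = 0.045870.
1 − 2Q = 0.948718, giving −¼ ln(0.948718) = 0.013161.
d = 0.045870 + 0.013161 = 0.059031.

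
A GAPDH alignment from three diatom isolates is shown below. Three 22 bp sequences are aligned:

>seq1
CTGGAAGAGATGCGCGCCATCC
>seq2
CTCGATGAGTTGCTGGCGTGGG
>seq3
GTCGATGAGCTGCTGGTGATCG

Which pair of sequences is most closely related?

seq2 and seq3

seq1–seq2: 10/22 differ, p = 0.455, d = 0.699.
seq1–seq3: 9/22 differ, p = 0.409, d = 0.591.
seq2–seq3: 6/22 differ, p = 0.273, d = 0.339.
The smallest distance is between seq2 and seq3.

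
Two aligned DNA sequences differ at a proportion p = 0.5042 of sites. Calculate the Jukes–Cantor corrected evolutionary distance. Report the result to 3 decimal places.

d = −(3/4) ln(1 − 4p/3) = −0.75 ln(1 − 0.672267) = −0.75 ln(0.327733)
  = −0.75 × (-1.115556) = 0.836667 substitutions/site.

0.837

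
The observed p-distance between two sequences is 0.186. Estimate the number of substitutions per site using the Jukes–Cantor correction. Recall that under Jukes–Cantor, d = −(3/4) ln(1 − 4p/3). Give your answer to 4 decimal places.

0.2138

d = −(3/4) ln(1 − 4p/3) = −0.75 ln(1 − 0.248) = −0.75 ln(0.752)
  = −0.75 × (-0.285019) = 0.213764 substitutions/site.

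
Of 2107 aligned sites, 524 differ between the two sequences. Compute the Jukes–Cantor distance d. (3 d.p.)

p = 524/2107 ≈ 0.248695.
d = −(3/4) ln(1 − 4p/3) = −0.75 ln(1 − 0.331593) = −0.75 ln(0.668407)
  = −0.75 × (-0.402858) = 0.302144 substitutions/site.

0.302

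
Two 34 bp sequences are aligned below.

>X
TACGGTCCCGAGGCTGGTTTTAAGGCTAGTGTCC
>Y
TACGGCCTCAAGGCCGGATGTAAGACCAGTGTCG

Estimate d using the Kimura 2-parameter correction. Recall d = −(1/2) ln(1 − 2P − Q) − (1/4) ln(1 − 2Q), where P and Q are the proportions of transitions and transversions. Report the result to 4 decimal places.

Of 34 sites, 6 differences are transitions and 3 are transversions, so P = 6/34 ≈ 0.176471 and Q = 3/34 ≈ 0.088235.
Under the Kimura two-parameter model, d = −½ ln(1 − 2P − Q) − ¼ ln(1 − 2Q).
1 − 2P − Q = 0.558823, giving −½ ln(0.558823) = 0.290961.
1 − 2Q = 0.82353, giving −¼ ln(0.82353) = 0.048539.
d = 0.290961 + 0.048539 = 0.339500.

0.3395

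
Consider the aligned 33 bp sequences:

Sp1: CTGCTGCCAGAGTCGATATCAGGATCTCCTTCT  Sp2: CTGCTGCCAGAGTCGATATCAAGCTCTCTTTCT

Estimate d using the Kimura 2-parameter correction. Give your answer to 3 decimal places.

Of 33 sites, 2 differences are transitions and 1 are transversions, so P = 2/33 ≈ 0.060606 and Q = 1/33 ≈ 0.030303.
Under the Kimura two-parameter model, d = −½ ln(1 − 2P − Q) − ¼ ln(1 − 2Q).
1 − 2P − Q = 0.848485, giving −½ ln(0.848485) = 0.082151.
1 − 2Q = 0.939394, giving −¼ ln(0.939394) = 0.015630.
d = 0.082151 + 0.015630 = 0.097781.

0.098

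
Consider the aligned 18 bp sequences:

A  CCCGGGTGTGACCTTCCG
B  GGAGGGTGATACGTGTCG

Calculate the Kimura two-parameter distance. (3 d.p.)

0.723

Of 18 sites, 1 differences are transitions and 7 are transversions, so P = 1/18 ≈ 0.055556 and Q = 7/18 ≈ 0.388889.
Under the Kimura two-parameter model, d = −½ ln(1 − 2P − Q) − ¼ ln(1 − 2Q).
1 − 2P − Q = 0.499999, giving −½ ln(0.499999) = 0.346575.
1 − 2Q = 0.222222, giving −¼ ln(0.222222) = 0.376020.
d = 0.346575 + 0.376020 = 0.722595.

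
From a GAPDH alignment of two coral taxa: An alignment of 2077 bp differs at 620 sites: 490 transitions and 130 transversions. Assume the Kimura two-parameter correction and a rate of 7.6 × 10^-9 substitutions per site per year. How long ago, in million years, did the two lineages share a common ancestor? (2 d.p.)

27.35

P = 490/2077 ≈ 0.235917 and Q = 130/2077 ≈ 0.06259.
Under the Kimura two-parameter model, d = −½ ln(1 − 2P − Q) − ¼ ln(1 − 2Q).
1 − 2P − Q = 0.465576, giving −½ ln(0.465576) = 0.382240.
1 − 2Q = 0.87482, giving −¼ ln(0.87482) = 0.033434.
d = 0.382240 + 0.033434 = 0.415674.
Under a molecular clock d = 2μt, so t = d/(2μ) = 0.415674 / (2 × 7.6 × 10^-9) = 27.35 million years.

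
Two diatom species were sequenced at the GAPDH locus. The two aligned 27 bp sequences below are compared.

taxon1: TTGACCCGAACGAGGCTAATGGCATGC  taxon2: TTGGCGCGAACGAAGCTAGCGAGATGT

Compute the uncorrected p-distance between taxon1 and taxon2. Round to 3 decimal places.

The sequences differ at 8 of 27 positions (sites 4, 6, 14, 19, 20, 22, 23, 27).
p = 8/27 = 0.296296… ≈ 0.296 (to 3 d.p.).

0.296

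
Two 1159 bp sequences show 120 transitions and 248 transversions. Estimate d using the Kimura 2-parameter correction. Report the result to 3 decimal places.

P = 120/1159 ≈ 0.103538 and Q = 248/1159 ≈ 0.213978.
Under the Kimura two-parameter model, d = −½ ln(1 − 2P − Q) − ¼ ln(1 − 2Q).
1 − 2P − Q = 0.578946, giving −½ ln(0.578946) = 0.273273.
1 − 2Q = 0.572044, giving −¼ ln(0.572044) = 0.139635.
d = 0.273273 + 0.139635 = 0.412908.

0.413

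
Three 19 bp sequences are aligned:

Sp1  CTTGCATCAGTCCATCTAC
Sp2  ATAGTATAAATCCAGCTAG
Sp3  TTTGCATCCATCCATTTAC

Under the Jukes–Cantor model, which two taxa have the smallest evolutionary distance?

Sp1–Sp2: 7/19 differ, p = 0.368, d = 0.507.
Sp1–Sp3: 4/19 differ, p = 0.211, d = 0.247.
Sp2–Sp3: 8/19 differ, p = 0.421, d = 0.618.
The smallest distance is between Sp1 and Sp3.

Sp1 and Sp3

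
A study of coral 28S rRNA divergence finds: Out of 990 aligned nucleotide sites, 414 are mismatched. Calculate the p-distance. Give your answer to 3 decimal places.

0.418

p = 414/990 = 0.418181… ≈ 0.418 (to 3 d.p.).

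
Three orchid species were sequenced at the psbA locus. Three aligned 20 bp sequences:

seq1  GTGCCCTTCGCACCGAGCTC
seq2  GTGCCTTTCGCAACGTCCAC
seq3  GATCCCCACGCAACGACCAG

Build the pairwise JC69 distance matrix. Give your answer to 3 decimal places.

d(seq1,seq2) = 0.304, d(seq1,seq3) = 0.572, d(seq2,seq3) = 0.471

seq1–seq2: 5/20 sites differ → p = 0.25, d = −0.75 ln(1 − 0.333333) = 0.304098 ≈ 0.304.
seq1–seq3: 8/20 sites differ → p = 0.4, d = −0.75 ln(1 − 0.533333) = 0.571605 ≈ 0.572.
seq2–seq3: 7/20 sites differ → p = 0.35, d = −0.75 ln(1 − 0.466667) = 0.471457 ≈ 0.471.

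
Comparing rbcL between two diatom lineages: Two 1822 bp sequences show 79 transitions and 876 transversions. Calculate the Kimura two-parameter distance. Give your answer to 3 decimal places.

P = 79/1822 ≈ 0.043359 and Q = 876/1822 ≈ 0.48079.
Under the Kimura two-parameter model, d = −½ ln(1 − 2P − Q) − ¼ ln(1 − 2Q).
1 − 2P − Q = 0.432492, giving −½ ln(0.432492) = 0.419096.
1 − 2Q = 0.03842, giving −¼ ln(0.03842) = 0.814794.
d = 0.419096 + 0.814794 = 1.233890.

1.234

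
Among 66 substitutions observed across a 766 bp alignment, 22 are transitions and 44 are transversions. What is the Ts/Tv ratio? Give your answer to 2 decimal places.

0.50

R = 22/44 = 0.50.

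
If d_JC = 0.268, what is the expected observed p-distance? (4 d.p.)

p = (3/4)(1 − e^(−4d/3)) = 0.75 × (1 − e^(-0.357333)) = 0.75 × (1 − 0.699540) = 0.225345.

0.2253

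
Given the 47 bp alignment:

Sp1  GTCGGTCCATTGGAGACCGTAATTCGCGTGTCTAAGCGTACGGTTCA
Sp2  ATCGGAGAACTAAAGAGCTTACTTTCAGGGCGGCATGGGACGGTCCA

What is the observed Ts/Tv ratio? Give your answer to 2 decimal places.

Transitions are A↔G and C↔T; transversions are all other mismatches.
Transitions: 7. Transversions: 15.
R = 7/15 = 0.466666… ≈ 0.47 (to 2 d.p.).

0.47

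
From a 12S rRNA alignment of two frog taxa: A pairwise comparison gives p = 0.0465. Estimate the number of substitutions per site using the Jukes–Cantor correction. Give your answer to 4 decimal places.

0.0480

d = −(3/4) ln(1 − 4p/3) = −0.75 ln(1 − 0.062) = −0.75 ln(0.938)
  = −0.75 × (-0.064005) = 0.048004 substitutions/site.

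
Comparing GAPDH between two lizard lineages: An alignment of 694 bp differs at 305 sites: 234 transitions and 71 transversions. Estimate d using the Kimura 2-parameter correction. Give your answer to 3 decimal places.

0.807

P = 234/694 ≈ 0.337176 and Q = 71/694 ≈ 0.102305.
Under the Kimura two-parameter model, d = −½ ln(1 − 2P − Q) − ¼ ln(1 − 2Q).
1 − 2P − Q = 0.223343, giving −½ ln(0.223343) = 0.749523.
1 − 2Q = 0.79539, giving −¼ ln(0.79539) = 0.057231.
d = 0.749523 + 0.057231 = 0.806754.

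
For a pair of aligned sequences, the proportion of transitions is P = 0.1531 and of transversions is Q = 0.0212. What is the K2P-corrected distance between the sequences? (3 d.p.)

0.209

Under the Kimura two-parameter model, d = −½ ln(1 − 2P − Q) − ¼ ln(1 − 2Q).
1 − 2P − Q = 0.6726, giving −½ ln(0.6726) = 0.198302.
1 − 2Q = 0.9576, giving −¼ ln(0.9576) = 0.010831.
d = 0.198302 + 0.010831 = 0.209133.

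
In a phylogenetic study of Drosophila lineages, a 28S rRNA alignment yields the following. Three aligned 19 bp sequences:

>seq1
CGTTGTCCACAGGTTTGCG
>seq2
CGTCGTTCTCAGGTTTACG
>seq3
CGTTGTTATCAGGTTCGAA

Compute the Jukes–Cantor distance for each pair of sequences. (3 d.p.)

d(seq1,seq2) = 0.247, d(seq1,seq3) = 0.410, d(seq2,seq3) = 0.410

seq1–seq2: 4/19 sites differ → p ≈ 0.210526, d = −0.75 ln(1 − 0.280701) = 0.247109 ≈ 0.247.
seq1–seq3: 6/19 sites differ → p ≈ 0.315789, d = −0.75 ln(1 − 0.421052) = 0.409907 ≈ 0.410.
seq2–seq3: 6/19 sites differ → p ≈ 0.315789, d = −0.75 ln(1 − 0.421052) = 0.409907 ≈ 0.410.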